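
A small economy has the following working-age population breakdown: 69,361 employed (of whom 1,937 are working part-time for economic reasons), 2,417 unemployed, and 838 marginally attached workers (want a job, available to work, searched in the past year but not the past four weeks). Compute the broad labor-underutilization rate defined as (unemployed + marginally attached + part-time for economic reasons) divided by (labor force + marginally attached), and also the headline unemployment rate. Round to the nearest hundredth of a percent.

Broad underutilization rate ≈ 7.15%; headline unemployment rate ≈ 3.37%.

Labor force = 69,361 + 2,417 = 71,778.
Numerator = 2,417 + 838 + 1,937 = 5,192.
Denominator = 71,778 + 838 = 72,616.
Broad rate = 5,192 / 72,616 = 7.15%.
Headline unemployment rate = 2,417 / 71,778 = 3.37%.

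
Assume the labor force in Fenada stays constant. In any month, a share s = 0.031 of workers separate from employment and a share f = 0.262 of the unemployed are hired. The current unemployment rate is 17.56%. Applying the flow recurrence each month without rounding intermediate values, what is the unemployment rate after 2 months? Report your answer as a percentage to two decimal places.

Unemployment rate after two months ≈ 14.07%.

With a fixed labor force, u_{t+1} = u_t + s·(1−u_t) − f·u_t = u_t·(1−s−f) + s.
Here 1−s−f = 0.707 and s = 0.031.
u_1 = 0.175600 × 0.707 + 0.031 = 0.155149.
u_2 = 0.155149 × 0.707 + 0.031 = 0.140690.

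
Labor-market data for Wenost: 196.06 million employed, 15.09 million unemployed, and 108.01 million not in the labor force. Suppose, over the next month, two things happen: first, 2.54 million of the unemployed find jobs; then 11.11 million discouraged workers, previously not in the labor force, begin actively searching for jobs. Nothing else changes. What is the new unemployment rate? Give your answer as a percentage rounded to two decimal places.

Initially, labor force = 196.06 + 15.09 = 211.15 million, so u = 15.09/211.15 = 7.15%.
After the first change, unemployed falls and employed rises by 2.54; labor force unchanged → E = 198.60, U = 12.55, labor force = 211.15 million.
After the second change, unemployed and labor force both rise by 11.11 → E = 198.60, U = 23.66, labor force = 222.26 million.
New unemployment rate = 23.66 / 222.26 = 10.65%.

New unemployment rate ≈ 10.65%.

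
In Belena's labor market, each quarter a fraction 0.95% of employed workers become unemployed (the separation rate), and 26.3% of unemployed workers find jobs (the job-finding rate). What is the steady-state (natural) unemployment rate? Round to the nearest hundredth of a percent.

Steady-state unemployment rate ≈ 3.49%.

At steady state the flows balance: s·E = f·U, so U/(E+U) = s/(s+f).
u* = 0.95 / (0.95 + 26.3) = 0.95 / 27.25 = 3.49%.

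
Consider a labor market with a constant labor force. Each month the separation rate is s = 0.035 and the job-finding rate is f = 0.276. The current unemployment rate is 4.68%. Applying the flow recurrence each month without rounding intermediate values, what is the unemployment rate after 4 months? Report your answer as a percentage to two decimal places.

With a fixed labor force, u_{t+1} = u_t + s·(1−u_t) − f·u_t = u_t·(1−s−f) + s.
Here 1−s−f = 0.689 and s = 0.035.
u_1 = 0.046800 × 0.689 + 0.035 = 0.067245.
u_2 = 0.067245 × 0.689 + 0.035 = 0.081332.
u_3 = 0.081332 × 0.689 + 0.035 = 0.091038.
u_4 = 0.091038 × 0.689 + 0.035 = 0.097725.

Unemployment rate after four months ≈ 9.77%.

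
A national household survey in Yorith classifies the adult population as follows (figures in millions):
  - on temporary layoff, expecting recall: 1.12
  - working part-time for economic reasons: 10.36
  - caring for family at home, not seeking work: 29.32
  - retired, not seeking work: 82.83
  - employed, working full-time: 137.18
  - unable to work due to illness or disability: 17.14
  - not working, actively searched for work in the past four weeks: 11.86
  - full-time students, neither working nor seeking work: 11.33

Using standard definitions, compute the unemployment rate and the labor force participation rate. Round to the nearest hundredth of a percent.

Employed = 10.36 + 137.18 = 147.54 million (anyone who worked, including part-time for economic reasons, counts as employed).
Unemployed = 1.12 + 11.86 = 12.98 million (jobless and actively searching, or on temporary layoff).
Labor force = 147.54 + 12.98 = 160.52 million.
Not in labor force = 29.32 + 82.83 + 17.14 + 11.33 = 140.62 million (those not working and not actively searching are outside the labor force).
Civilian working-age population = 160.52 + 140.62 = 301.14 million.
Unemployment rate = 12.98 / 160.52 = 8.09%.
Labor force participation rate = 160.52 / 301.14 = 53.30%.

Unemployment rate ≈ 8.09%; labor force participation rate ≈ 53.30%.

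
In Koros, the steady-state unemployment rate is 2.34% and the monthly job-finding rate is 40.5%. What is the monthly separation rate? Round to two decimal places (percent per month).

From u* = s/(s+f): s = u·f/(1−u).
s = 0.0234 × 40.5 / (1 − 0.0234) = 0.9477 / 0.9766 ≈ 0.97% per month.

Separation rate ≈ 0.97% per month.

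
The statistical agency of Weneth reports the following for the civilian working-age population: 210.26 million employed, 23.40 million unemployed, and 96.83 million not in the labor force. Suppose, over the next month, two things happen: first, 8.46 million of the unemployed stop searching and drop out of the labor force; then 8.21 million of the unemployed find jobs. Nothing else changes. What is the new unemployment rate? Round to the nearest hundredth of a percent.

Initially, labor force = 210.26 + 23.40 = 233.66 million, so u = 23.40/233.66 = 10.01%.
After the first change, unemployed and labor force both fall by 8.46 → E = 210.26, U = 14.94, labor force = 225.20 million.
After the second change, unemployed falls and employed rises by 8.21; labor force unchanged → E = 218.47, U = 6.73, labor force = 225.20 million.
New unemployment rate = 6.73 / 225.20 = 2.99%.

New unemployment rate ≈ 2.99%.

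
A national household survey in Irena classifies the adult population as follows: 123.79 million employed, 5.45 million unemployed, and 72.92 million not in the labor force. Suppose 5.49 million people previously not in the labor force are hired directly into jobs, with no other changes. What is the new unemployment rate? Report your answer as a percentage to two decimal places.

Initially, labor force = 123.79 + 5.45 = 129.24 million, so u = 5.45/129.24 = 4.22%.
After the change, employed and labor force both rise by 5.49; unemployed unchanged → E = 129.28, U = 5.45, labor force = 134.73 million.
New unemployment rate = 5.45 / 134.73 = 4.05%.

New unemployment rate ≈ 4.05%.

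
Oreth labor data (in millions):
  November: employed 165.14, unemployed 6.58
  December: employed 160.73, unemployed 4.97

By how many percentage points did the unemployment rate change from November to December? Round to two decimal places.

November: labor force = 165.14 + 6.58 = 171.72; u = 6.58/171.72 = 3.83%.
December: labor force = 160.73 + 4.97 = 165.70; u = 4.97/165.70 = 3.00%.
Change = 3.00% − 3.83% = −0.83 pp.

The unemployment rate changed by −0.83 percentage points.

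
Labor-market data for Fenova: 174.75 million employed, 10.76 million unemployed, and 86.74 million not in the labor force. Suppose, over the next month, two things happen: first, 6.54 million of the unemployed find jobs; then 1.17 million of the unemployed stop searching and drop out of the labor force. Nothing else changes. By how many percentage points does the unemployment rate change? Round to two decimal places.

Initially, labor force = 174.75 + 10.76 = 185.51 million, so u = 10.76/185.51 = 5.80%.
After the first change, unemployed falls and employed rises by 6.54; labor force unchanged → E = 181.29, U = 4.22, labor force = 185.51 million.
After the second change, unemployed and labor force both fall by 1.17 → E = 181.29, U = 3.05, labor force = 184.34 million.
New unemployment rate = 3.05 / 184.34 = 1.65%.
Change = 1.65% − 5.80% = −4.15 percentage points.

The unemployment rate changes by −4.15 percentage points.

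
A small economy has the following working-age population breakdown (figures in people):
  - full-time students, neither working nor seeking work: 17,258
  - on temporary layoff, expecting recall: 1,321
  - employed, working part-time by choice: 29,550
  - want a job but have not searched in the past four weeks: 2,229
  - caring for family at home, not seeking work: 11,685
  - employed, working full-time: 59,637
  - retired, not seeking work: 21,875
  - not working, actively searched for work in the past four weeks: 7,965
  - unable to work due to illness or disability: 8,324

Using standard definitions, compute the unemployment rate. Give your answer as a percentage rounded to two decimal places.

Unemployment rate ≈ 9.43%.

Employed = 29,550 + 59,637 = 89,187.
Unemployed = 1,321 + 7,965 = 9,286 (jobless and actively searching, or on temporary layoff).
Labor force = 89,187 + 9,286 = 98,473.
Unemployment rate = 9,286 / 98,473 = 9.43%.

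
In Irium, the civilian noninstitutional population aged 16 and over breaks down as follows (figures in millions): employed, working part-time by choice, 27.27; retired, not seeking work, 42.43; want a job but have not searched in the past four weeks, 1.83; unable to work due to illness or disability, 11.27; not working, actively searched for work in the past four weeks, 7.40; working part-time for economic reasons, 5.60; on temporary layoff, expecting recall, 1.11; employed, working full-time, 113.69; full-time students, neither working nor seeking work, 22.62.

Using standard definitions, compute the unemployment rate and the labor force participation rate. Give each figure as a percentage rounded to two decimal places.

Employed = 27.27 + 5.60 + 113.69 = 146.56 million (anyone who worked, including part-time for economic reasons, counts as employed).
Unemployed = 7.40 + 1.11 = 8.51 million (jobless and actively searching, or on temporary layoff).
Labor force = 146.56 + 8.51 = 155.07 million.
Not in labor force = 42.43 + 1.83 + 11.27 + 22.62 = 78.15 million (those not working and not actively searching are outside the labor force — including those who want a job but have given up searching).
Civilian working-age population = 155.07 + 78.15 = 233.22 million.
Unemployment rate = 8.51 / 155.07 = 5.49%.
Labor force participation rate = 155.07 / 233.22 = 66.49%.

Unemployment rate ≈ 5.49%; labor force participation rate ≈ 66.49%.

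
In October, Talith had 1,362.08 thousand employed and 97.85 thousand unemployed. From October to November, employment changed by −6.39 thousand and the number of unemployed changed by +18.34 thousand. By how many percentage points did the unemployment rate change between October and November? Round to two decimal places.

October: labor force = 1,362.08 + 97.85 = 1,459.93; u = 97.85/1,459.93 = 6.70%.
November: labor force = 1,355.69 + 116.19 = 1,471.88; u = 116.19/1,471.88 = 7.89%.
Change = 7.89% − 6.70% = +1.19 pp.

The unemployment rate changed by +1.19 percentage points.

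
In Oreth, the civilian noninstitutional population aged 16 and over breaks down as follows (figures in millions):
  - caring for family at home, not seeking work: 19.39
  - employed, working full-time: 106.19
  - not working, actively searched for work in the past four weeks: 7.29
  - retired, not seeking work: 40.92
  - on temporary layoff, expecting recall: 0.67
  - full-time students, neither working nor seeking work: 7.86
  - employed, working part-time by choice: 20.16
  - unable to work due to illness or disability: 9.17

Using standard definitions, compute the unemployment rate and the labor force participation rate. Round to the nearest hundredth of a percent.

Unemployment rate ≈ 5.93%; labor force participation rate ≈ 63.46%.

Employed = 106.19 + 20.16 = 126.35 million.
Unemployed = 7.29 + 0.67 = 7.96 million (jobless and actively searching, or on temporary layoff).
Labor force = 126.35 + 7.96 = 134.31 million.
Not in labor force = 19.39 + 40.92 + 7.86 + 9.17 = 77.34 million (those not working and not actively searching are outside the labor force).
Civilian working-age population = 134.31 + 77.34 = 211.65 million.
Unemployment rate = 7.96 / 134.31 = 5.93%.
Labor force participation rate = 134.31 / 211.65 = 63.46%.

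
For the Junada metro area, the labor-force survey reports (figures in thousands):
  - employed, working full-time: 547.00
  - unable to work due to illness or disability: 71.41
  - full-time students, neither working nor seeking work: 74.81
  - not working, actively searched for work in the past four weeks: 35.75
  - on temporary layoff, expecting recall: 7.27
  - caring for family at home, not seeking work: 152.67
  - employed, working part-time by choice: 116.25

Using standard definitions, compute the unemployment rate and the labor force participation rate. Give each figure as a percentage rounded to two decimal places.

Unemployment rate ≈ 6.09%; labor force participation rate ≈ 70.26%.

Employed = 547.00 + 116.25 = 663.25 thousand.
Unemployed = 35.75 + 7.27 = 43.02 thousand (jobless and actively searching, or on temporary layoff).
Labor force = 663.25 + 43.02 = 706.27 thousand.
Not in labor force = 71.41 + 74.81 + 152.67 = 298.89 thousand (those not working and not actively searching are outside the labor force).
Civilian working-age population = 706.27 + 298.89 = 1,005.16 thousand.
Unemployment rate = 43.02 / 706.27 = 6.09%.
Labor force participation rate = 706.27 / 1,005.16 = 70.26%.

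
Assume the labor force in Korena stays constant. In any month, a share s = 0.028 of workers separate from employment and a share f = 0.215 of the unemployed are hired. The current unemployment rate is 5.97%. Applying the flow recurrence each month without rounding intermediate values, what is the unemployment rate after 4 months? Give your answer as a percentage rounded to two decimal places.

Unemployment rate after four months ≈ 9.70%.

With a fixed labor force, u_{t+1} = u_t + s·(1−u_t) − f·u_t = u_t·(1−s−f) + s.
Here 1−s−f = 0.757 and s = 0.028.
u_1 = 0.059700 × 0.757 + 0.028 = 0.073193.
u_2 = 0.073193 × 0.757 + 0.028 = 0.083407.
u_3 = 0.083407 × 0.757 + 0.028 = 0.091139.
u_4 = 0.091139 × 0.757 + 0.028 = 0.096992.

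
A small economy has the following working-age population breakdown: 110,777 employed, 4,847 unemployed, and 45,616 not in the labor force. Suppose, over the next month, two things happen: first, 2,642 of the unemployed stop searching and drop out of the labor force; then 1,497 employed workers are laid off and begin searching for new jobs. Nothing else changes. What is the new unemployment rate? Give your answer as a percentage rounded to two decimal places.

New unemployment rate ≈ 3.28%.

Initially, labor force = 110,777 + 4,847 = 115,624, so u = 4,847/115,624 = 4.19%.
After the first change, unemployed and labor force both fall by 2,642 → E = 110,777, U = 2,205, labor force = 112,982.
After the second change, employed falls and unemployed rises by 1,497; labor force unchanged → E = 109,280, U = 3,702, labor force = 112,982.
New unemployment rate = 3,702 / 112,982 = 3.28%.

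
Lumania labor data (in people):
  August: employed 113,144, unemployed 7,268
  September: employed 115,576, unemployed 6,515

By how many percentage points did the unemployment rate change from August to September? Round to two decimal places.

The unemployment rate changed by −0.70 percentage points.

August: labor force = 113,144 + 7,268 = 120,412; u = 7,268/120,412 = 6.04%.
September: labor force = 115,576 + 6,515 = 122,091; u = 6,515/122,091 = 5.34%.
Change = 5.34% − 6.04% = −0.70 pp.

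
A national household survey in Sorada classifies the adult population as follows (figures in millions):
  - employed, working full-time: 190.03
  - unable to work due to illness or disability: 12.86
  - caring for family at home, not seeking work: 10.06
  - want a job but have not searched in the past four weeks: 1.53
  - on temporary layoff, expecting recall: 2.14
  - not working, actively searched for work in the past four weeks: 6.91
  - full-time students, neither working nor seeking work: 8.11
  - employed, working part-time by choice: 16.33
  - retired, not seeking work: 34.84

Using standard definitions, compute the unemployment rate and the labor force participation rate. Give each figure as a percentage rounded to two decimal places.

Employed = 190.03 + 16.33 = 206.36 million.
Unemployed = 2.14 + 6.91 = 9.05 million (jobless and actively searching, or on temporary layoff).
Labor force = 206.36 + 9.05 = 215.41 million.
Not in labor force = 12.86 + 10.06 + 1.53 + 8.11 + 34.84 = 67.40 million (those not working and not actively searching are outside the labor force — including those who want a job but have given up searching).
Civilian working-age population = 215.41 + 67.40 = 282.81 million.
Unemployment rate = 9.05 / 215.41 = 4.20%.
Labor force participation rate = 215.41 / 282.81 = 76.17%.

Unemployment rate ≈ 4.20%; labor force participation rate ≈ 76.17%.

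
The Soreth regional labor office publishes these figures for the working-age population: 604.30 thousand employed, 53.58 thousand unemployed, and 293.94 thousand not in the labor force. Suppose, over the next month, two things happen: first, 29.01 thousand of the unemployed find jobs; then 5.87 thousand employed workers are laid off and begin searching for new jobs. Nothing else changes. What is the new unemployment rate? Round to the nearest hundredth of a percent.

Initially, labor force = 604.30 + 53.58 = 657.88 thousand, so u = 53.58/657.88 = 8.14%.
After the first change, unemployed falls and employed rises by 29.01; labor force unchanged → E = 633.31, U = 24.57, labor force = 657.88 thousand.
After the second change, employed falls and unemployed rises by 5.87; labor force unchanged → E = 627.44, U = 30.44, labor force = 657.88 thousand.
New unemployment rate = 30.44 / 657.88 = 4.63%.

New unemployment rate ≈ 4.63%.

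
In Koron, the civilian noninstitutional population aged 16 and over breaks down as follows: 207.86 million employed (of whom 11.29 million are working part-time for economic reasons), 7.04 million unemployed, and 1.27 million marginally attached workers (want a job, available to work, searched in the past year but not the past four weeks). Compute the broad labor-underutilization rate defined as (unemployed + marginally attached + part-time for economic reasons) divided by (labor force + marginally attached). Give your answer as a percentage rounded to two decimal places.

Labor force = 207.86 + 7.04 = 214.90 million.
Numerator = 7.04 + 1.27 + 11.29 = 19.60 million.
Denominator = 214.90 + 1.27 = 216.17 million.
Broad rate = 19.60 / 216.17 = 9.07%.

Broad underutilization rate ≈ 9.07%.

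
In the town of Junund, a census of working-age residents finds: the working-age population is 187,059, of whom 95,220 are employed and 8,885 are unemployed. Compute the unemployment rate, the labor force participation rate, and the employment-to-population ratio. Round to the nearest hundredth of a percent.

Unemployment rate ≈ 8.53%; labor force participation rate ≈ 55.65%; employment-population ratio ≈ 50.90%.

Labor force = employed + unemployed = 95,220 + 8,885 = 104,105.
Unemployment rate = 8,885 / 104,105 = 8.53%.
Labor force participation rate = 104,105 / 187,059 = 55.65%.
Employment-population ratio = 95,220 / 187,059 = 50.90%.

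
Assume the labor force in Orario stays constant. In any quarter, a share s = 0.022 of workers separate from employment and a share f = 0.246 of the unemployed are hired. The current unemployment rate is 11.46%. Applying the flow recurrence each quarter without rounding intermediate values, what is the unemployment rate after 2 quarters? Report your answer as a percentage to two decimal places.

Unemployment rate after two quarters ≈ 9.95%.

With a fixed labor force, u_{t+1} = u_t + s·(1−u_t) − f·u_t = u_t·(1−s−f) + s.
Here 1−s−f = 0.732 and s = 0.022.
u_1 = 0.114600 × 0.732 + 0.022 = 0.105887.
u_2 = 0.105887 × 0.732 + 0.022 = 0.099509.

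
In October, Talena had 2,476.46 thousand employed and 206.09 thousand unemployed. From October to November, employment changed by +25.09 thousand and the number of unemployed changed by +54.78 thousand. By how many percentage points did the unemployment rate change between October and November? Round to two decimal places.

October: labor force = 2,476.46 + 206.09 = 2,682.55; u = 206.09/2,682.55 = 7.68%.
November: labor force = 2,501.55 + 260.87 = 2,762.42; u = 260.87/2,762.42 = 9.44%.
Change = 9.44% − 7.68% = +1.76 pp.

The unemployment rate changed by +1.76 percentage points.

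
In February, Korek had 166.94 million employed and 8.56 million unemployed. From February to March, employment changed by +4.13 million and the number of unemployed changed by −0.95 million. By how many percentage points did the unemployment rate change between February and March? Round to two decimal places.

February: labor force = 166.94 + 8.56 = 175.50; u = 8.56/175.50 = 4.88%.
March: labor force = 171.07 + 7.61 = 178.68; u = 7.61/178.68 = 4.26%.
Change = 4.26% − 4.88% = −0.62 pp.

The unemployment rate changed by −0.62 percentage points.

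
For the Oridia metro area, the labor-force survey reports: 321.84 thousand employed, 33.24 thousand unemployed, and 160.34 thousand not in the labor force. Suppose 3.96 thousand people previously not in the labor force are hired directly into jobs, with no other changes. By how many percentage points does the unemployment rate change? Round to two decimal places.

Initially, labor force = 321.84 + 33.24 = 355.08 thousand, so u = 33.24/355.08 = 9.36%.
After the change, employed and labor force both rise by 3.96; unemployed unchanged → E = 325.80, U = 33.24, labor force = 359.04 thousand.
New unemployment rate = 33.24 / 359.04 = 9.26%.
Change = 9.26% − 9.36% = −0.10 percentage points.

The unemployment rate changes by −0.10 percentage points.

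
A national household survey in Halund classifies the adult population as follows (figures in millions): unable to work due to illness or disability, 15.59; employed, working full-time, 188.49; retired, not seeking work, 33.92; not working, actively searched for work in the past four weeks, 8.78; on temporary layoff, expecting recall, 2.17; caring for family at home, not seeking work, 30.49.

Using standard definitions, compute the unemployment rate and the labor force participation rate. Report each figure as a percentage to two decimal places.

Unemployment rate ≈ 5.49%; labor force participation rate ≈ 71.37%.

Employed = 188.49 million.
Unemployed = 8.78 + 2.17 = 10.95 million (jobless and actively searching, or on temporary layoff).
Labor force = 188.49 + 10.95 = 199.44 million.
Not in labor force = 15.59 + 33.92 + 30.49 = 80.00 million (those not working and not actively searching are outside the labor force).
Civilian working-age population = 199.44 + 80.00 = 279.44 million.
Unemployment rate = 10.95 / 199.44 = 5.49%.
Labor force participation rate = 199.44 / 279.44 = 71.37%.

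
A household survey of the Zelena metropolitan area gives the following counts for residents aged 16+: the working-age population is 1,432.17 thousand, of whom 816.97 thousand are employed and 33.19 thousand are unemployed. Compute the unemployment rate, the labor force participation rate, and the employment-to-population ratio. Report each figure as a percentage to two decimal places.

Labor force = employed + unemployed = 816.97 + 33.19 = 850.16 thousand.
Unemployment rate = 33.19 / 850.16 = 3.90%.
Labor force participation rate = 850.16 / 1,432.17 = 59.36%.
Employment-population ratio = 816.97 / 1,432.17 = 57.04%.

Unemployment rate ≈ 3.90%; labor force participation rate ≈ 59.36%; employment-population ratio ≈ 57.04%.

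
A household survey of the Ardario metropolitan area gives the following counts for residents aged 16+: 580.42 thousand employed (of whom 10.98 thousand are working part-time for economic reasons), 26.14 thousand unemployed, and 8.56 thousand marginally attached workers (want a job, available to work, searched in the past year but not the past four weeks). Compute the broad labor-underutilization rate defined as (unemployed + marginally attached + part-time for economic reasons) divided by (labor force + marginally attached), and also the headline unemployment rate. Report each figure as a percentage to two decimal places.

Broad underutilization rate ≈ 7.43%; headline unemployment rate ≈ 4.31%.

Labor force = 580.42 + 26.14 = 606.56 thousand.
Numerator = 26.14 + 8.56 + 10.98 = 45.68 thousand.
Denominator = 606.56 + 8.56 = 615.12 thousand.
Broad rate = 45.68 / 615.12 = 7.43%.
Headline unemployment rate = 26.14 / 606.56 = 4.31%.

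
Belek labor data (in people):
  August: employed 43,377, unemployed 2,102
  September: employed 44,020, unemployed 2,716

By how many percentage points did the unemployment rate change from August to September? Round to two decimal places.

August: labor force = 43,377 + 2,102 = 45,479; u = 2,102/45,479 = 4.62%.
September: labor force = 44,020 + 2,716 = 46,736; u = 2,716/46,736 = 5.81%.
Change = 5.81% − 4.62% = +1.19 pp.

The unemployment rate changed by +1.19 percentage points.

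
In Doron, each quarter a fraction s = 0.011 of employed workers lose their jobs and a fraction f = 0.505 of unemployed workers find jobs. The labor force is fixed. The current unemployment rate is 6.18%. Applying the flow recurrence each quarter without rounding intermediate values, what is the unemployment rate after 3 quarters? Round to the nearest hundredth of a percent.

With a fixed labor force, u_{t+1} = u_t + s·(1−u_t) − f·u_t = u_t·(1−s−f) + s.
Here 1−s−f = 0.484 and s = 0.011.
u_1 = 0.061800 × 0.484 + 0.011 = 0.040911.
u_2 = 0.040911 × 0.484 + 0.011 = 0.030801.
u_3 = 0.030801 × 0.484 + 0.011 = 0.025908.

Unemployment rate after three quarters ≈ 2.59%.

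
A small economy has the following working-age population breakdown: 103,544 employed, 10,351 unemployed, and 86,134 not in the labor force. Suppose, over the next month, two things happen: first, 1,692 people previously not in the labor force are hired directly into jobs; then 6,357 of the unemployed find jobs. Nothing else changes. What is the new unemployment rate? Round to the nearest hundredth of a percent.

New unemployment rate ≈ 3.46%.

Initially, labor force = 103,544 + 10,351 = 113,895, so u = 10,351/113,895 = 9.09%.
After the first change, employed and labor force both rise by 1,692; unemployed unchanged → E = 105,236, U = 10,351, labor force = 115,587.
After the second change, unemployed falls and employed rises by 6,357; labor force unchanged → E = 111,593, U = 3,994, labor force = 115,587.
New unemployment rate = 3,994 / 115,587 = 3.46%.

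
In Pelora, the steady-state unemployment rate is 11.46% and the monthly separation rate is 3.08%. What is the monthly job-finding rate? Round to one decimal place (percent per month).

Job-finding rate ≈ 23.8% per month.

From u* = s/(s+f): f = s·(1−u)/u.
f = 3.08 × (1 − 0.1146) / 0.1146 = 2.7270 / 0.1146 ≈ 23.8% per month.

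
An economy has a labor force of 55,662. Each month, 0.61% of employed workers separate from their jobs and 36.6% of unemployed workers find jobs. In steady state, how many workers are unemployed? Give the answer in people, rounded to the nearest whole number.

Steady-state unemployment rate u* = s/(s+f) = 0.61/(0.61+36.6) = 0.016393.
Unemployed = u* × labor force = 0.016393 × 55,662 ≈ 912.

About 912 are unemployed in steady state.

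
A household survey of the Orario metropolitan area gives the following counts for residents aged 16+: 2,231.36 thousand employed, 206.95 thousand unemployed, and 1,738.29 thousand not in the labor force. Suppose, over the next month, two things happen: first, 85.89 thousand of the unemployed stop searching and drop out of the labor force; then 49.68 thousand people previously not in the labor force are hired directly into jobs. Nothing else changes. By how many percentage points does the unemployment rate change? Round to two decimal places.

The unemployment rate changes by −3.45 percentage points.

Initially, labor force = 2,231.36 + 206.95 = 2,438.31 thousand, so u = 206.95/2,438.31 = 8.49%.
After the first change, unemployed and labor force both fall by 85.89 → E = 2,231.36, U = 121.06, labor force = 2,352.42 thousand.
After the second change, employed and labor force both rise by 49.68; unemployed unchanged → E = 2,281.04, U = 121.06, labor force = 2,402.10 thousand.
New unemployment rate = 121.06 / 2,402.10 = 5.04%.
Change = 5.04% − 8.49% = −3.45 percentage points.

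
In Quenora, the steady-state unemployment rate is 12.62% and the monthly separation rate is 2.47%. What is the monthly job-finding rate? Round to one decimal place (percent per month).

Job-finding rate ≈ 17.1% per month.

From u* = s/(s+f): f = s·(1−u)/u.
f = 2.47 × (1 − 0.1262) / 0.1262 = 2.1583 / 0.1262 ≈ 17.1% per month.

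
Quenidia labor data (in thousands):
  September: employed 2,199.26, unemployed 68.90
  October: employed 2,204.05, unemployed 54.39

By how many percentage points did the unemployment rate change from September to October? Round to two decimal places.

September: labor force = 2,199.26 + 68.90 = 2,268.16; u = 68.90/2,268.16 = 3.04%.
October: labor force = 2,204.05 + 54.39 = 2,258.44; u = 54.39/2,258.44 = 2.41%.
Change = 2.41% − 3.04% = −0.63 pp.

The unemployment rate changed by −0.63 percentage points.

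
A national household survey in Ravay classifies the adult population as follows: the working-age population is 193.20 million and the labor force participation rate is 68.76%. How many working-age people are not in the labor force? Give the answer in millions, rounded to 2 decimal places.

Share not in the labor force = 1 − 0.6876 = 0.3124.
Not in labor force = 0.3124 × 193.20 ≈ 60.36 million.

About 60.36 million are not in the labor force.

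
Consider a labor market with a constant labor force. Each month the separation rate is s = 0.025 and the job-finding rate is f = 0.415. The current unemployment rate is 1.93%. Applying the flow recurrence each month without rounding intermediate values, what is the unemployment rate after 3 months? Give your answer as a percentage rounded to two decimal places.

With a fixed labor force, u_{t+1} = u_t + s·(1−u_t) − f·u_t = u_t·(1−s−f) + s.
Here 1−s−f = 0.560 and s = 0.025.
u_1 = 0.019300 × 0.560 + 0.025 = 0.035808.
u_2 = 0.035808 × 0.560 + 0.025 = 0.045052.
u_3 = 0.045052 × 0.560 + 0.025 = 0.050229.

Unemployment rate after three months ≈ 5.02%.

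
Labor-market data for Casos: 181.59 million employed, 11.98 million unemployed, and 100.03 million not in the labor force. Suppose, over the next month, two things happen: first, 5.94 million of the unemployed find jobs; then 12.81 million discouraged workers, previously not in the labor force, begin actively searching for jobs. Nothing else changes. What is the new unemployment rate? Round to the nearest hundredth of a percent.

New unemployment rate ≈ 9.13%.

Initially, labor force = 181.59 + 11.98 = 193.57 million, so u = 11.98/193.57 = 6.19%.
After the first change, unemployed falls and employed rises by 5.94; labor force unchanged → E = 187.53, U = 6.04, labor force = 193.57 million.
After the second change, unemployed and labor force both rise by 12.81 → E = 187.53, U = 18.85, labor force = 206.38 million.
New unemployment rate = 18.85 / 206.38 = 9.13%.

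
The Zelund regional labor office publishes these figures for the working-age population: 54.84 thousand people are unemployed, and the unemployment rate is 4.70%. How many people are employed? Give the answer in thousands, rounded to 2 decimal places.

Labor force = U / u = 54.84 / 0.0470 ≈ 1,166.81 thousand.
Employed = labor force − unemployed = 1,166.81 − 54.84 = 1,111.97 thousand.

About 1,111.97 thousand are employed.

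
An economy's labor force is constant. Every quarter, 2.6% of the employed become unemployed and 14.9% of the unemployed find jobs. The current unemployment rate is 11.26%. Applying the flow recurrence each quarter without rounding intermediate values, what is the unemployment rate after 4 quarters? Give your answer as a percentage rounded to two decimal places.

With a fixed labor force, u_{t+1} = u_t + s·(1−u_t) − f·u_t = u_t·(1−s−f) + s.
Here 1−s−f = 0.825 and s = 0.026.
u_1 = 0.112600 × 0.825 + 0.026 = 0.118895.
u_2 = 0.118895 × 0.825 + 0.026 = 0.124088.
u_3 = 0.124088 × 0.825 + 0.026 = 0.128373.
u_4 = 0.128373 × 0.825 + 0.026 = 0.131908.

Unemployment rate after four quarters ≈ 13.19%.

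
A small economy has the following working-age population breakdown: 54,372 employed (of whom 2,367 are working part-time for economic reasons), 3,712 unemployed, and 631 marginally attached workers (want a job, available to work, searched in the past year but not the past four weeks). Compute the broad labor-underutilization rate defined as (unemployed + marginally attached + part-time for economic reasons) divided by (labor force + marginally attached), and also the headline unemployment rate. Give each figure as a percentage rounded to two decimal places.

Labor force = 54,372 + 3,712 = 58,084.
Numerator = 3,712 + 631 + 2,367 = 6,710.
Denominator = 58,084 + 631 = 58,715.
Broad rate = 6,710 / 58,715 = 11.43%.
Headline unemployment rate = 3,712 / 58,084 = 6.39%.

Broad underutilization rate ≈ 11.43%; headline unemployment rate ≈ 6.39%.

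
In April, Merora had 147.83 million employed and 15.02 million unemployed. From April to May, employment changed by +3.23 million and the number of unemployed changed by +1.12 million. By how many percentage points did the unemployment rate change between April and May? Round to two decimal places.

April: labor force = 147.83 + 15.02 = 162.85; u = 15.02/162.85 = 9.22%.
May: labor force = 151.06 + 16.14 = 167.20; u = 16.14/167.20 = 9.65%.
Change = 9.65% − 9.22% = +0.43 pp.

The unemployment rate changed by +0.43 percentage points.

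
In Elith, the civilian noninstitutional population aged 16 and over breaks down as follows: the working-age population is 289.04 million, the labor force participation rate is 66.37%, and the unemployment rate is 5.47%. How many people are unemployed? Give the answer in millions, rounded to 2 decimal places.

Labor force = 0.6637 × 289.04 = 191.84 million.
Unemployed = 0.0547 × 191.84 ≈ 10.49 million.

About 10.49 million are unemployed.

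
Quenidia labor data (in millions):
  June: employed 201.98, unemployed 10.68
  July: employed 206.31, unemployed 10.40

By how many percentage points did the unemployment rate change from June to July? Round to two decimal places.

June: labor force = 201.98 + 10.68 = 212.66; u = 10.68/212.66 = 5.02%.
July: labor force = 206.31 + 10.40 = 216.71; u = 10.40/216.71 = 4.80%.
Change = 4.80% − 5.02% = −0.22 pp.

The unemployment rate changed by −0.22 percentage points.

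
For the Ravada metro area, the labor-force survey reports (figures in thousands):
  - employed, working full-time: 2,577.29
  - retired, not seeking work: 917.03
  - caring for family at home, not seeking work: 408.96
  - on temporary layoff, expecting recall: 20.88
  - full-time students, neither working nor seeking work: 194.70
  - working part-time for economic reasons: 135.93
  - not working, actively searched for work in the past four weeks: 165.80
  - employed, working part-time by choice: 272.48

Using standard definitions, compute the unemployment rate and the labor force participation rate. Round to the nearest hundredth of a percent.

Employed = 2,577.29 + 135.93 + 272.48 = 2,985.70 thousand (anyone who worked, including part-time for economic reasons, counts as employed).
Unemployed = 20.88 + 165.80 = 186.68 thousand (jobless and actively searching, or on temporary layoff).
Labor force = 2,985.70 + 186.68 = 3,172.38 thousand.
Not in labor force = 917.03 + 408.96 + 194.70 = 1,520.69 thousand (those not working and not actively searching are outside the labor force).
Civilian working-age population = 3,172.38 + 1,520.69 = 4,693.07 thousand.
Unemployment rate = 186.68 / 3,172.38 = 5.88%.
Labor force participation rate = 3,172.38 / 4,693.07 = 67.60%.

Unemployment rate ≈ 5.88%; labor force participation rate ≈ 67.60%.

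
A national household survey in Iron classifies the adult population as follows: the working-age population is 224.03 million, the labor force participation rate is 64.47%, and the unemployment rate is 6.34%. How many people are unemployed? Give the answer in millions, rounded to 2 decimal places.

Labor force = 0.6447 × 224.03 = 144.43 million.
Unemployed = 0.0634 × 144.43 ≈ 9.16 million.

About 9.16 million are unemployed.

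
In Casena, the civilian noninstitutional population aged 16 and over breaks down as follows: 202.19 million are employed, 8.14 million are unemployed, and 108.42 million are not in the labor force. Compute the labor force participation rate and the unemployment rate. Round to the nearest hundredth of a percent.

Labor force participation rate ≈ 65.99%; unemployment rate ≈ 3.87%.

Labor force = employed + unemployed = 202.19 + 8.14 = 210.33 million.
Working-age population = 210.33 + 108.42 = 318.75 million.
Unemployment rate = 8.14 / 210.33 = 3.87%.
Labor force participation rate = 210.33 / 318.75 = 65.99%.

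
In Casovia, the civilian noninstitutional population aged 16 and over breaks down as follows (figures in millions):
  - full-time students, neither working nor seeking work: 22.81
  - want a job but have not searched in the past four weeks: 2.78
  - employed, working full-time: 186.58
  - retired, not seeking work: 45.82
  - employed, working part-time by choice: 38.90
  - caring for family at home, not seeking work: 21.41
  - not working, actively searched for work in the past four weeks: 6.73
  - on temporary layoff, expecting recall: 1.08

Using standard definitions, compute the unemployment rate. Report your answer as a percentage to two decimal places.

Employed = 186.58 + 38.90 = 225.48 million.
Unemployed = 6.73 + 1.08 = 7.81 million (jobless and actively searching, or on temporary layoff).
Labor force = 225.48 + 7.81 = 233.29 million.
Unemployment rate = 7.81 / 233.29 = 3.35%.

Unemployment rate ≈ 3.35%.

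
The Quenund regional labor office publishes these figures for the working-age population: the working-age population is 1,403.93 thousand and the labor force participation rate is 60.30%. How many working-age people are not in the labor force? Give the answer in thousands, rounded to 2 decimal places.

Share not in the labor force = 1 − 0.6030 = 0.3970.
Not in labor force = 0.3970 × 1,403.93 ≈ 557.36 thousand.

About 557.36 thousand are not in the labor force.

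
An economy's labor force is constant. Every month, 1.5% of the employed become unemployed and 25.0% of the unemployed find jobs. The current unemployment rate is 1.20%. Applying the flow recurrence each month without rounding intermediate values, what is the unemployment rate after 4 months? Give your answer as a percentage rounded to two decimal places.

With a fixed labor force, u_{t+1} = u_t + s·(1−u_t) − f·u_t = u_t·(1−s−f) + s.
Here 1−s−f = 0.735 and s = 0.015.
u_1 = 0.012000 × 0.735 + 0.015 = 0.023820.
u_2 = 0.023820 × 0.735 + 0.015 = 0.032508.
u_3 = 0.032508 × 0.735 + 0.015 = 0.038893.
u_4 = 0.038893 × 0.735 + 0.015 = 0.043586.

Unemployment rate after four months ≈ 4.36%.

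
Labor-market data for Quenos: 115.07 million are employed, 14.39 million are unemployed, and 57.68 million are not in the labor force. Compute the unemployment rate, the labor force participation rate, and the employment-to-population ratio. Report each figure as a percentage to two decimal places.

Labor force = employed + unemployed = 115.07 + 14.39 = 129.46 million.
Working-age population = 129.46 + 57.68 = 187.14 million.
Unemployment rate = 14.39 / 129.46 = 11.12%.
Labor force participation rate = 129.46 / 187.14 = 69.18%.
Employment-population ratio = 115.07 / 187.14 = 61.49%.

Unemployment rate ≈ 11.12%; labor force participation rate ≈ 69.18%; employment-population ratio ≈ 61.49%.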